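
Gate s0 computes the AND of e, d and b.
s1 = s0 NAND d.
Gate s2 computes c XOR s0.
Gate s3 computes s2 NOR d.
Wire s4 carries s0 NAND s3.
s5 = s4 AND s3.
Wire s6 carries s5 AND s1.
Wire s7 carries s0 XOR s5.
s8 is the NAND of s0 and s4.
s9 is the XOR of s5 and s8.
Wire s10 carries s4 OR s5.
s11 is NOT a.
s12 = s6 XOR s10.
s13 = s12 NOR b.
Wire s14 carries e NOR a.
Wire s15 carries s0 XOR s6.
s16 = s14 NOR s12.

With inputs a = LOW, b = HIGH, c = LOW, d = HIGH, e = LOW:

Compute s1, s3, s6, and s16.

s0 = e AND d AND b = LOW AND HIGH AND HIGH = LOW
s1 = s0 NAND d = LOW NAND HIGH = HIGH
s2 = c XOR s0 = LOW XOR LOW = LOW
s3 = s2 NOR d = LOW NOR HIGH = LOW
s4 = s0 NAND s3 = LOW NAND LOW = HIGH
s5 = s4 AND s3 = HIGH AND LOW = LOW
s6 = s5 AND s1 = LOW AND HIGH = LOW
s10 = s4 OR s5 = HIGH OR LOW = HIGH
s12 = s6 XOR s10 = LOW XOR HIGH = HIGH
s14 = e NOR a = LOW NOR LOW = HIGH
s16 = s14 NOR s12 = HIGH NOR HIGH = LOW

s1 = HIGH, s3 = LOW, s6 = LOW, s16 = LOW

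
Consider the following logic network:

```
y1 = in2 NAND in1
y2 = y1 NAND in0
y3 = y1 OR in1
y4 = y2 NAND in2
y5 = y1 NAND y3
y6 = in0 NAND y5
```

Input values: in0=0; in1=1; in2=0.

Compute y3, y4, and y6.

y3 = 1  y4 = 1  y6 = 1

y1 = in2 NAND in1 = 0 NAND 1 = 1
y2 = y1 NAND in0 = 1 NAND 0 = 1
y3 = y1 OR in1 = 1 OR 1 = 1
y4 = y2 NAND in2 = 1 NAND 0 = 1
y5 = y1 NAND y3 = 1 NAND 1 = 0
y6 = in0 NAND y5 = 0 NAND 0 = 1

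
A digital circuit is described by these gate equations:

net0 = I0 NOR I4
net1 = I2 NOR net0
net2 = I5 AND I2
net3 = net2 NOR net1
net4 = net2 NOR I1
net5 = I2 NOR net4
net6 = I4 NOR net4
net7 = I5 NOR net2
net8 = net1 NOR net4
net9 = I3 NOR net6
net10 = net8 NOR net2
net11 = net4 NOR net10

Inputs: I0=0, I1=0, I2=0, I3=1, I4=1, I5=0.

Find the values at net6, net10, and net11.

net0 = I0 NOR I4 = 0 NOR 1 = 0
net1 = I2 NOR net0 = 0 NOR 0 = 1
net2 = I5 AND I2 = 0 AND 0 = 0
net4 = net2 NOR I1 = 0 NOR 0 = 1
net6 = I4 NOR net4 = 1 NOR 1 = 0
net8 = net1 NOR net4 = 1 NOR 1 = 0
net10 = net8 NOR net2 = 0 NOR 0 = 1
net11 = net4 NOR net10 = 1 NOR 1 = 0

net6 = 0, net10 = 1, net11 = 0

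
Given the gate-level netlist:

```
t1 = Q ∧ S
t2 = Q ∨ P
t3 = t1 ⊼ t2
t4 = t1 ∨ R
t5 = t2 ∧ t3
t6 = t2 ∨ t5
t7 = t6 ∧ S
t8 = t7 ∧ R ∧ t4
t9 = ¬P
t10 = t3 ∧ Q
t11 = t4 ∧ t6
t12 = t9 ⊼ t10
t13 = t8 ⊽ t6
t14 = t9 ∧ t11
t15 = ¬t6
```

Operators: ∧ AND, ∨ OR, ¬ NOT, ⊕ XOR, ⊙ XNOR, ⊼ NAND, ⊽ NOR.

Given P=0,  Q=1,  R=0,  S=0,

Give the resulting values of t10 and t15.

t10 = 1  t15 = 0

t1 = Q AND S = 1 AND 0 = 0
t2 = Q OR P = 1 OR 0 = 1
t3 = t1 NAND t2 = 0 NAND 1 = 1
t5 = t2 AND t3 = 1 AND 1 = 1
t6 = t2 OR t5 = 1 OR 1 = 1
t10 = t3 AND Q = 1 AND 1 = 1
t15 = NOT t6 = NOT 1 = 0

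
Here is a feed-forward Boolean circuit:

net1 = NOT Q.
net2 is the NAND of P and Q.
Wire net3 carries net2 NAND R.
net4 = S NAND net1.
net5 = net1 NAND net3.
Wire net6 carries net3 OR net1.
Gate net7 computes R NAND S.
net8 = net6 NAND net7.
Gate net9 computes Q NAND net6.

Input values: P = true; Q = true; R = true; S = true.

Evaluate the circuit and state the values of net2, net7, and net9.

net2 = false, net7 = false, net9 = false

net1 = NOT Q = NOT true = false
net2 = P NAND Q = true NAND true = false
net3 = net2 NAND R = false NAND true = true
net6 = net3 OR net1 = true OR false = true
net7 = R NAND S = true NAND true = false
net9 = Q NAND net6 = true NAND true = false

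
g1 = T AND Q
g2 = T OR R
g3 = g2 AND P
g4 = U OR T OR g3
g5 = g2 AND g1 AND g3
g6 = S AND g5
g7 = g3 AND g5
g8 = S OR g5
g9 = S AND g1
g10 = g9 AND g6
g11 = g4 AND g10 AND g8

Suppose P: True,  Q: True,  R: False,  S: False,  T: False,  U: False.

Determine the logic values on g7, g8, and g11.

g7 = False, g8 = False, g11 = False

g1 = T AND Q = False AND True = False
g2 = T OR R = False OR False = False
g3 = g2 AND P = False AND True = False
g4 = U OR T OR g3 = False OR False OR False = False
g5 = g2 AND g1 AND g3 = False AND False AND False = False
g6 = S AND g5 = False AND False = False
g7 = g3 AND g5 = False AND False = False
g8 = S OR g5 = False OR False = False
g9 = S AND g1 = False AND False = False
g10 = g9 AND g6 = False AND False = False
g11 = g4 AND g10 AND g8 = False AND False AND False = False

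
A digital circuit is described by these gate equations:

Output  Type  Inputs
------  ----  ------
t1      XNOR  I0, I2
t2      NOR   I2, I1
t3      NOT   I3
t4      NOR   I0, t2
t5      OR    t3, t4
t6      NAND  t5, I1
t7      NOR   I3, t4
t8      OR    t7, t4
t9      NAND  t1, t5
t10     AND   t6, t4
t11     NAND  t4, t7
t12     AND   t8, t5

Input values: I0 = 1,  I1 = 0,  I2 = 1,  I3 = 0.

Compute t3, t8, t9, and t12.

t1 = I0 XNOR I2 = 1 XNOR 1 = 1
t2 = I2 NOR I1 = 1 NOR 0 = 0
t3 = NOT I3 = NOT 0 = 1
t4 = I0 NOR t2 = 1 NOR 0 = 0
t5 = t3 OR t4 = 1 OR 0 = 1
t7 = I3 NOR t4 = 0 NOR 0 = 1
t8 = t7 OR t4 = 1 OR 0 = 1
t9 = t1 NAND t5 = 1 NAND 1 = 0
t12 = t8 AND t5 = 1 AND 1 = 1

t3 = 1  t8 = 1  t9 = 0  t12 = 1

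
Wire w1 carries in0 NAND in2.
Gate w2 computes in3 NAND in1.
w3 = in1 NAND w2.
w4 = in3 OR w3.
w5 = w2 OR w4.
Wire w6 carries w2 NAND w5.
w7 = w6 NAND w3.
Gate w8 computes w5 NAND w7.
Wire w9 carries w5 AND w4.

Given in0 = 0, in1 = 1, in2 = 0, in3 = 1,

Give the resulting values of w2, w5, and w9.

w2 = 0; w5 = 1; w9 = 1

w2 = in3 NAND in1 = 1 NAND 1 = 0
w3 = in1 NAND w2 = 1 NAND 0 = 1
w4 = in3 OR w3 = 1 OR 1 = 1
w5 = w2 OR w4 = 0 OR 1 = 1
w9 = w5 AND w4 = 1 AND 1 = 1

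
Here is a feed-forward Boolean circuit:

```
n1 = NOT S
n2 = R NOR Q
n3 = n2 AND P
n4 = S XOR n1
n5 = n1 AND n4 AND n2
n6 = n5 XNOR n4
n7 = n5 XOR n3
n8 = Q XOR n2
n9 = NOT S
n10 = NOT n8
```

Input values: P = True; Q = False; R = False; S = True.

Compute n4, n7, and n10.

n4 = True; n7 = True; n10 = False

n1 = NOT S = NOT True = False
n2 = R NOR Q = False NOR False = True
n3 = n2 AND P = True AND True = True
n4 = S XOR n1 = True XOR False = True
n5 = n1 AND n4 AND n2 = False AND True AND True = False
n7 = n5 XOR n3 = False XOR True = True
n8 = Q XOR n2 = False XOR True = True
n10 = NOT n8 = NOT True = False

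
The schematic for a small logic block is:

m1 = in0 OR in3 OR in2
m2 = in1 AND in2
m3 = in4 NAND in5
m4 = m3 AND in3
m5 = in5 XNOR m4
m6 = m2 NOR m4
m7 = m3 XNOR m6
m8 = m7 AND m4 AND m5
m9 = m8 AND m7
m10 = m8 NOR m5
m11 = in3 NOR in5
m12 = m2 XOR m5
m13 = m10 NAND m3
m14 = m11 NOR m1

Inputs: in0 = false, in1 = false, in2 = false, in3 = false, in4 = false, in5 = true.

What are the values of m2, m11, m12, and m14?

m1 = in0 OR in3 OR in2 = false OR false OR false = false
m2 = in1 AND in2 = false AND false = false
m3 = in4 NAND in5 = false NAND true = true
m4 = m3 AND in3 = true AND false = false
m5 = in5 XNOR m4 = true XNOR false = false
m11 = in3 NOR in5 = false NOR true = false
m12 = m2 XOR m5 = false XOR false = false
m14 = m11 NOR m1 = false NOR false = true

m2 = false, m11 = false, m12 = false, m14 = true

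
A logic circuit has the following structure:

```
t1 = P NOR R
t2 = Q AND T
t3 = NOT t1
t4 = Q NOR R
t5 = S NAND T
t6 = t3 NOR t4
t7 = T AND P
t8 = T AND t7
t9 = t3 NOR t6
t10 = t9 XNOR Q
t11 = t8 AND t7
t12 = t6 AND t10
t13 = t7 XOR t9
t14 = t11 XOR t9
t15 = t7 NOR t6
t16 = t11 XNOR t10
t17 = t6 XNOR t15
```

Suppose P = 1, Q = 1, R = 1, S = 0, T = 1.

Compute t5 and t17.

t5 = 1, t17 = 1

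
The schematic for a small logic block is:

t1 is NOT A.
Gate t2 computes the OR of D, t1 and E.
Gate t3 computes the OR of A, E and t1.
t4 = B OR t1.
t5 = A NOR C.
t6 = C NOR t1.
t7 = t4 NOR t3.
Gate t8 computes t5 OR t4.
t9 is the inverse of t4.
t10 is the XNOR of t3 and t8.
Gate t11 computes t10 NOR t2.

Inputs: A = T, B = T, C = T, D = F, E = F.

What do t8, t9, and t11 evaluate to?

t8 = T, t9 = F, t11 = F

t1 = NOT A = NOT T = F
t2 = D OR t1 OR E = F OR F OR F = F
t3 = A OR E OR t1 = T OR F OR F = T
t4 = B OR t1 = T OR F = T
t5 = A NOR C = T NOR T = F
t8 = t5 OR t4 = F OR T = T
t9 = NOT t4 = NOT T = F
t10 = t3 XNOR t8 = T XNOR T = T
t11 = t10 NOR t2 = T NOR F = F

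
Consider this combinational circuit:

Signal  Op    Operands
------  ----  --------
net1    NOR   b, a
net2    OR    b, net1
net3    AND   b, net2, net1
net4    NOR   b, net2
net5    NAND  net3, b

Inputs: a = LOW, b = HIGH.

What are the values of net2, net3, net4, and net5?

net2 = HIGH  net3 = LOW  net4 = LOW  net5 = HIGH

net1 = b NOR a = HIGH NOR LOW = LOW
net2 = b OR net1 = HIGH OR LOW = HIGH
net3 = b AND net2 AND net1 = HIGH AND HIGH AND LOW = LOW
net4 = b NOR net2 = HIGH NOR HIGH = LOW
net5 = net3 NAND b = LOW NAND HIGH = HIGH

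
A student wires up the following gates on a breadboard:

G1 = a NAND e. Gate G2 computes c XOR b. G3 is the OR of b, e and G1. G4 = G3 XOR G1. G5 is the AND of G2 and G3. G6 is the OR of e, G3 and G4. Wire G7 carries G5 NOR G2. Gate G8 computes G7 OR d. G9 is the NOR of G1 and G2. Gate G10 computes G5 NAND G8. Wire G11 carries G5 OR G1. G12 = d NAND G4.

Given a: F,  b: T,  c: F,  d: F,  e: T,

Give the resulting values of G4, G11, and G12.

G4 = F  G11 = T  G12 = T

G1 = a NAND e = F NAND T = T
G2 = c XOR b = F XOR T = T
G3 = b OR e OR G1 = T OR T OR T = T
G4 = G3 XOR G1 = T XOR T = F
G5 = G2 AND G3 = T AND T = T
G11 = G5 OR G1 = T OR T = T
G12 = d NAND G4 = F NAND F = T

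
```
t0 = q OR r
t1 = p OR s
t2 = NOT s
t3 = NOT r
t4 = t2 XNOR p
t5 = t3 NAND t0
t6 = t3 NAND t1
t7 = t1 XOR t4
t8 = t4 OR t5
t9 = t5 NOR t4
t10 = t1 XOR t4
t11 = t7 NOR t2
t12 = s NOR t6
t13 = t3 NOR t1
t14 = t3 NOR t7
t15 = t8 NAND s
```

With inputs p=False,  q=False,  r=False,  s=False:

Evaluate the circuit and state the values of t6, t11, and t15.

t6 = True, t11 = False, t15 = True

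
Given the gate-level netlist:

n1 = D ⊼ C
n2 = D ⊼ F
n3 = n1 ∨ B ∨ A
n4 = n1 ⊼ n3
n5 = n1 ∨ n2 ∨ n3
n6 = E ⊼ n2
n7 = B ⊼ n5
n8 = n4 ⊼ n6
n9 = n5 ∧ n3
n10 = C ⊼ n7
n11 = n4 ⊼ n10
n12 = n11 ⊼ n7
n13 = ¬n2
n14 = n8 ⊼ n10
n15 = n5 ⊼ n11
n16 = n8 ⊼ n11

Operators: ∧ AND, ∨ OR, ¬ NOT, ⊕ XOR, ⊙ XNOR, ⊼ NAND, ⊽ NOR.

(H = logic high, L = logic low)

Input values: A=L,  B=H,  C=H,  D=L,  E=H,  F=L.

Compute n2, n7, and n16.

n1 = D NAND C = L NAND H = H
n2 = D NAND F = L NAND L = H
n3 = n1 OR B OR A = H OR H OR L = H
n4 = n1 NAND n3 = H NAND H = L
n5 = n1 OR n2 OR n3 = H OR H OR H = H
n6 = E NAND n2 = H NAND H = L
n7 = B NAND n5 = H NAND H = L
n8 = n4 NAND n6 = L NAND L = H
n10 = C NAND n7 = H NAND L = H
n11 = n4 NAND n10 = L NAND H = H
n16 = n8 NAND n11 = H NAND H = L

n2 = H  n7 = L  n16 = L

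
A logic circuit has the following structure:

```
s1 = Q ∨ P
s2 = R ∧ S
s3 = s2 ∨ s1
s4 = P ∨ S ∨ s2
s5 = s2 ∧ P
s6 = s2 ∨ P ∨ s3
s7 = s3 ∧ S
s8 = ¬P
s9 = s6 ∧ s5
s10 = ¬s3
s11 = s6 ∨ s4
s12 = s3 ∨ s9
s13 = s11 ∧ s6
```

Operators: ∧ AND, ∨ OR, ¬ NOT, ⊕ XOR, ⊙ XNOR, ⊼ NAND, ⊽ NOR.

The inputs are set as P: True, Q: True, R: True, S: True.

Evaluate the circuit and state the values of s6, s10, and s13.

s6 = True, s10 = False, s13 = True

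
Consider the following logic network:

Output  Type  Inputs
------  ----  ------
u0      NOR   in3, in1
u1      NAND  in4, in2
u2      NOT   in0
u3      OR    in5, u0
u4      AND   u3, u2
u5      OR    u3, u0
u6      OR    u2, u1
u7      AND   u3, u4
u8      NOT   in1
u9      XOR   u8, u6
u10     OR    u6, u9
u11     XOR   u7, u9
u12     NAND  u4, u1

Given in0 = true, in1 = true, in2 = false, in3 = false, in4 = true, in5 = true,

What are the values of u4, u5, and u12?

u4 = false  u5 = true  u12 = true

u0 = in3 NOR in1 = false NOR true = false
u1 = in4 NAND in2 = true NAND false = true
u2 = NOT in0 = NOT true = false
u3 = in5 OR u0 = true OR false = true
u4 = u3 AND u2 = true AND false = false
u5 = u3 OR u0 = true OR false = true
u12 = u4 NAND u1 = false NAND true = true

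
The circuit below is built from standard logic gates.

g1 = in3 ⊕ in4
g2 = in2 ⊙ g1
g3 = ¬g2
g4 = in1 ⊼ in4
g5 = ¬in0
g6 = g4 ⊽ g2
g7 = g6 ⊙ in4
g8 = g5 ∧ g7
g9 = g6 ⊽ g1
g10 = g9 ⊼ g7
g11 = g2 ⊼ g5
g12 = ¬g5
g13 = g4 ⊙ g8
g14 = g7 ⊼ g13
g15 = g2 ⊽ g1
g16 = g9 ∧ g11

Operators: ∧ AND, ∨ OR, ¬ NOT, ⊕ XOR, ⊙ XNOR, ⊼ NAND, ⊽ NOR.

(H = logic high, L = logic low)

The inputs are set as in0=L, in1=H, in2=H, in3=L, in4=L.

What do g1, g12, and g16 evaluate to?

g1 = L; g12 = L; g16 = H

g1 = in3 XOR in4 = L XOR L = L
g2 = in2 XNOR g1 = H XNOR L = L
g4 = in1 NAND in4 = H NAND L = H
g5 = NOT in0 = NOT L = H
g6 = g4 NOR g2 = H NOR L = L
g9 = g6 NOR g1 = L NOR L = H
g11 = g2 NAND g5 = L NAND H = H
g12 = NOT g5 = NOT H = L
g16 = g9 AND g11 = H AND H = H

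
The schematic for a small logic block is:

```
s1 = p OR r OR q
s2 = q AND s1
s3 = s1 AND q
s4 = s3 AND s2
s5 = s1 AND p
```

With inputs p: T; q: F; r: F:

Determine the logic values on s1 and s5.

s1 = p OR r OR q = T OR F OR F = T
s5 = s1 AND p = T AND T = T

s1 = T, s5 = T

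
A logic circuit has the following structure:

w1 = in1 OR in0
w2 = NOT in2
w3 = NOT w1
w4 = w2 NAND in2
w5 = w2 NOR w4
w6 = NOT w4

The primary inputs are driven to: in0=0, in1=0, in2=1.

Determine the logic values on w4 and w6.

w4 = 1  w6 = 0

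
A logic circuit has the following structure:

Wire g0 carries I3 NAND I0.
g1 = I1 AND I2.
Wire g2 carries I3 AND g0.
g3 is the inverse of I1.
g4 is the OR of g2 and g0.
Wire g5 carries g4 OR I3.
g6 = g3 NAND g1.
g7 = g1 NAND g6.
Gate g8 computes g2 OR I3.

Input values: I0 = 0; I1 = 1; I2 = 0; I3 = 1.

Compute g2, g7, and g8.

g0 = I3 NAND I0 = 1 NAND 0 = 1
g1 = I1 AND I2 = 1 AND 0 = 0
g2 = I3 AND g0 = 1 AND 1 = 1
g3 = NOT I1 = NOT 1 = 0
g6 = g3 NAND g1 = 0 NAND 0 = 1
g7 = g1 NAND g6 = 0 NAND 1 = 1
g8 = g2 OR I3 = 1 OR 1 = 1

g2 = 1; g7 = 1; g8 = 1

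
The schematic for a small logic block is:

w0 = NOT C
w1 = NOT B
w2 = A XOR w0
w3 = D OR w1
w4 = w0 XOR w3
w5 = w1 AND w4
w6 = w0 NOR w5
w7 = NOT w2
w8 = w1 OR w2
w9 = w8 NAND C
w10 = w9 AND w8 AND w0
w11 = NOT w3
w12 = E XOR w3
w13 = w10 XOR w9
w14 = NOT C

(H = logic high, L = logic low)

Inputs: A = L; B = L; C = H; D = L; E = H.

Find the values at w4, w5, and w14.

w0 = NOT C = NOT H = L
w1 = NOT B = NOT L = H
w3 = D OR w1 = L OR H = H
w4 = w0 XOR w3 = L XOR H = H
w5 = w1 AND w4 = H AND H = H
w14 = NOT C = NOT H = L

w4 = H  w5 = H  w14 = L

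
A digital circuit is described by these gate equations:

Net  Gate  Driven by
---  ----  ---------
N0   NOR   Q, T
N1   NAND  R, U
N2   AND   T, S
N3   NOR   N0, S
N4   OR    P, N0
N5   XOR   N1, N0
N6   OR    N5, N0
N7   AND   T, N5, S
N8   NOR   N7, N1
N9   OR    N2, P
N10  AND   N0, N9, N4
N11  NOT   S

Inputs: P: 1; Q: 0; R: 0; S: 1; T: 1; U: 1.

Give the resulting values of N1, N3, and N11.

N1 = 1  N3 = 0  N11 = 0

N0 = Q NOR T = 0 NOR 1 = 0
N1 = R NAND U = 0 NAND 1 = 1
N3 = N0 NOR S = 0 NOR 1 = 0
N11 = NOT S = NOT 1 = 0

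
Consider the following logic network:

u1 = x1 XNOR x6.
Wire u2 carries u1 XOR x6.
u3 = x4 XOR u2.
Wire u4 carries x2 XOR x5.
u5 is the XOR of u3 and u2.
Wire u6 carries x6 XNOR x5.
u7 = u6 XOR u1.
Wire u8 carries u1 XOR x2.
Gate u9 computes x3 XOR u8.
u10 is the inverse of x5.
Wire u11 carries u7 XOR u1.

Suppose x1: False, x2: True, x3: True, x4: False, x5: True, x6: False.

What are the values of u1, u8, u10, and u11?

u1 = True, u8 = False, u10 = False, u11 = False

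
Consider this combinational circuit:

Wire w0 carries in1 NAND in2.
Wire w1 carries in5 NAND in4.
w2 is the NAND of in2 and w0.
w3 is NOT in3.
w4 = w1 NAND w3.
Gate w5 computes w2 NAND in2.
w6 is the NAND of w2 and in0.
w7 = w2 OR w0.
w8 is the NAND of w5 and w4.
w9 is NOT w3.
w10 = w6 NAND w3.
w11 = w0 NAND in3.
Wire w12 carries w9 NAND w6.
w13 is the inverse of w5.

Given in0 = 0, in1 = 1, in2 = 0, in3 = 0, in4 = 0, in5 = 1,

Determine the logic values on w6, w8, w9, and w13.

w0 = in1 NAND in2 = 1 NAND 0 = 1
w1 = in5 NAND in4 = 1 NAND 0 = 1
w2 = in2 NAND w0 = 0 NAND 1 = 1
w3 = NOT in3 = NOT 0 = 1
w4 = w1 NAND w3 = 1 NAND 1 = 0
w5 = w2 NAND in2 = 1 NAND 0 = 1
w6 = w2 NAND in0 = 1 NAND 0 = 1
w8 = w5 NAND w4 = 1 NAND 0 = 1
w9 = NOT w3 = NOT 1 = 0
w13 = NOT w5 = NOT 1 = 0

w6 = 1; w8 = 1; w9 = 0; w13 = 0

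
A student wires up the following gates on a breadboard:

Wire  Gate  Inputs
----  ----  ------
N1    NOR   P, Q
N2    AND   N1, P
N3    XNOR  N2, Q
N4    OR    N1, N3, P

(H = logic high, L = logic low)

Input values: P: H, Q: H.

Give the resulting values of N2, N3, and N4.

N2 = L, N3 = L, N4 = H

N1 = P NOR Q = H NOR H = L
N2 = N1 AND P = L AND H = L
N3 = N2 XNOR Q = L XNOR H = L
N4 = N1 OR N3 OR P = L OR L OR H = H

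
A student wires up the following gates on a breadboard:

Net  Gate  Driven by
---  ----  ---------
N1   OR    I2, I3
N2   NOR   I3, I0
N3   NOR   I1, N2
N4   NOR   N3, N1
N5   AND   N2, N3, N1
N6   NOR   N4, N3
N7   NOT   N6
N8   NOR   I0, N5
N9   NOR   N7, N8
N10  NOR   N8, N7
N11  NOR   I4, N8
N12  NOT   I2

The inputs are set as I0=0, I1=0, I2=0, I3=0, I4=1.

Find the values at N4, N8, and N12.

N4 = 1; N8 = 1; N12 = 1

N1 = I2 OR I3 = 0 OR 0 = 0
N2 = I3 NOR I0 = 0 NOR 0 = 1
N3 = I1 NOR N2 = 0 NOR 1 = 0
N4 = N3 NOR N1 = 0 NOR 0 = 1
N5 = N2 AND N3 AND N1 = 1 AND 0 AND 0 = 0
N8 = I0 NOR N5 = 0 NOR 0 = 1
N12 = NOT I2 = NOT 0 = 1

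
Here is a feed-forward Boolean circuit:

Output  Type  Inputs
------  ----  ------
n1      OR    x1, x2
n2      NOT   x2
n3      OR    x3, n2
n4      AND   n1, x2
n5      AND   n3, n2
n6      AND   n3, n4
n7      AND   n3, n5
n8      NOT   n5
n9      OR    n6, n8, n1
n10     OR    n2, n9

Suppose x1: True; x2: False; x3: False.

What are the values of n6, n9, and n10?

n1 = x1 OR x2 = True OR False = True
n2 = NOT x2 = NOT False = True
n3 = x3 OR n2 = False OR True = True
n4 = n1 AND x2 = True AND False = False
n5 = n3 AND n2 = True AND True = True
n6 = n3 AND n4 = True AND False = False
n8 = NOT n5 = NOT True = False
n9 = n6 OR n8 OR n1 = False OR False OR True = True
n10 = n2 OR n9 = True OR True = True

n6 = False; n9 = True; n10 = True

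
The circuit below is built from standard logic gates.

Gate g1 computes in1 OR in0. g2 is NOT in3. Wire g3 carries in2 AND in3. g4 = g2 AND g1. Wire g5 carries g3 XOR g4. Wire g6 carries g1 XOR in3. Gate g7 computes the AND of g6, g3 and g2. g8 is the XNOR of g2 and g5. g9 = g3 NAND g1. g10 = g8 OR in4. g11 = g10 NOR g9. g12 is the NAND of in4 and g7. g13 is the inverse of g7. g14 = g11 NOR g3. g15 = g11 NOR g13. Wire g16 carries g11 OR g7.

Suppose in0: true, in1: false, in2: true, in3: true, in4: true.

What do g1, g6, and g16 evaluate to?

g1 = in1 OR in0 = false OR true = true
g2 = NOT in3 = NOT true = false
g3 = in2 AND in3 = true AND true = true
g4 = g2 AND g1 = false AND true = false
g5 = g3 XOR g4 = true XOR false = true
g6 = g1 XOR in3 = true XOR true = false
g7 = g6 AND g3 AND g2 = false AND true AND false = false
g8 = g2 XNOR g5 = false XNOR true = false
g9 = g3 NAND g1 = true NAND true = false
g10 = g8 OR in4 = false OR true = true
g11 = g10 NOR g9 = true NOR false = false
g16 = g11 OR g7 = false OR false = false

g1 = true  g6 = false  g16 = false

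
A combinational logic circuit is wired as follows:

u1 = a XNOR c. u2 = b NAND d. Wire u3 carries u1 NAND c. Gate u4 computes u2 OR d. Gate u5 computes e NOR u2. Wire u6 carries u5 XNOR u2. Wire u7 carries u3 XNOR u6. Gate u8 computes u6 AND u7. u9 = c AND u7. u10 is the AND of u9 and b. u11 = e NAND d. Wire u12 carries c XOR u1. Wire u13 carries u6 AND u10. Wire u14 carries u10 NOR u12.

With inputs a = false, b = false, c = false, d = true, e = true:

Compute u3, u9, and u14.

u3 = true, u9 = false, u14 = false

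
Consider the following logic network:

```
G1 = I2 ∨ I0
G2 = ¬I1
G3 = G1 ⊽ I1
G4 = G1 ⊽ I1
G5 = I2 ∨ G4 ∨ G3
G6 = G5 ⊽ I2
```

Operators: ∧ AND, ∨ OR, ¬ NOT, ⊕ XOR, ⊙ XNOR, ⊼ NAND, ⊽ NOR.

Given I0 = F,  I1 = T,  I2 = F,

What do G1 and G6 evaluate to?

G1 = F, G6 = T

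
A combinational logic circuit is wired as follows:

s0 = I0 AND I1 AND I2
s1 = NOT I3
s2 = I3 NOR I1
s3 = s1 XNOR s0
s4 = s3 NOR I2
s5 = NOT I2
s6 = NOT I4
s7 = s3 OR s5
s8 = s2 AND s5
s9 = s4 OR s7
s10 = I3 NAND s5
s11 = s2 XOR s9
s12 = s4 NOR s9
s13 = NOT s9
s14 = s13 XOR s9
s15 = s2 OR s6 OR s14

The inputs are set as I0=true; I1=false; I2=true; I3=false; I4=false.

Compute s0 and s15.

s0 = I0 AND I1 AND I2 = true AND false AND true = false
s1 = NOT I3 = NOT false = true
s2 = I3 NOR I1 = false NOR false = true
s3 = s1 XNOR s0 = true XNOR false = false
s4 = s3 NOR I2 = false NOR true = false
s5 = NOT I2 = NOT true = false
s6 = NOT I4 = NOT false = true
s7 = s3 OR s5 = false OR false = false
s9 = s4 OR s7 = false OR false = false
s13 = NOT s9 = NOT false = true
s14 = s13 XOR s9 = true XOR false = true
s15 = s2 OR s6 OR s14 = true OR true OR true = true

s0 = false  s15 = true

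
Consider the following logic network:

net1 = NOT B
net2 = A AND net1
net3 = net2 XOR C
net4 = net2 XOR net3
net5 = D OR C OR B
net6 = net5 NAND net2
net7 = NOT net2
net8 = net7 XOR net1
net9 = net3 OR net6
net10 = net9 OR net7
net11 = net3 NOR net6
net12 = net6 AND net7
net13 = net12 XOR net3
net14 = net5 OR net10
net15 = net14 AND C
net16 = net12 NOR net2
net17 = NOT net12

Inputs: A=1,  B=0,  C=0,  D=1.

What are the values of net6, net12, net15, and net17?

net6 = 0  net12 = 0  net15 = 0  net17 = 1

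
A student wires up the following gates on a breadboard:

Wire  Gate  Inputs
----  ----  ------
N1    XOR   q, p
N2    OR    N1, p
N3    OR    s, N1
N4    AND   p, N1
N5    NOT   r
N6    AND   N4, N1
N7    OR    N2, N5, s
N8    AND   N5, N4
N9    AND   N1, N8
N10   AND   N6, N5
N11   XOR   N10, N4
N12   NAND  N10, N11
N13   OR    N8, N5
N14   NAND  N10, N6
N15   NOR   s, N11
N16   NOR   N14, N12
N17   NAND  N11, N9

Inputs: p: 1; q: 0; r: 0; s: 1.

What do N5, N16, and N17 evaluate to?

N1 = q XOR p = 0 XOR 1 = 1
N4 = p AND N1 = 1 AND 1 = 1
N5 = NOT r = NOT 0 = 1
N6 = N4 AND N1 = 1 AND 1 = 1
N8 = N5 AND N4 = 1 AND 1 = 1
N9 = N1 AND N8 = 1 AND 1 = 1
N10 = N6 AND N5 = 1 AND 1 = 1
N11 = N10 XOR N4 = 1 XOR 1 = 0
N12 = N10 NAND N11 = 1 NAND 0 = 1
N14 = N10 NAND N6 = 1 NAND 1 = 0
N16 = N14 NOR N12 = 0 NOR 1 = 0
N17 = N11 NAND N9 = 0 NAND 1 = 1

N5 = 1; N16 = 0; N17 = 1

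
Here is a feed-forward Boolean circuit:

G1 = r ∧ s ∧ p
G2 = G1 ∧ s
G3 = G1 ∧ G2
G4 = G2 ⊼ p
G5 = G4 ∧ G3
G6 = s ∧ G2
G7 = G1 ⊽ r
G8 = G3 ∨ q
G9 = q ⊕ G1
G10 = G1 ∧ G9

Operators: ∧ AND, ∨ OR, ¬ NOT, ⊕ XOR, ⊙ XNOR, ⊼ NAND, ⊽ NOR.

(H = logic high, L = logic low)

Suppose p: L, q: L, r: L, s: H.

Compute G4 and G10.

G1 = r AND s AND p = L AND H AND L = L
G2 = G1 AND s = L AND H = L
G4 = G2 NAND p = L NAND L = H
G9 = q XOR G1 = L XOR L = L
G10 = G1 AND G9 = L AND L = L

G4 = H, G10 = L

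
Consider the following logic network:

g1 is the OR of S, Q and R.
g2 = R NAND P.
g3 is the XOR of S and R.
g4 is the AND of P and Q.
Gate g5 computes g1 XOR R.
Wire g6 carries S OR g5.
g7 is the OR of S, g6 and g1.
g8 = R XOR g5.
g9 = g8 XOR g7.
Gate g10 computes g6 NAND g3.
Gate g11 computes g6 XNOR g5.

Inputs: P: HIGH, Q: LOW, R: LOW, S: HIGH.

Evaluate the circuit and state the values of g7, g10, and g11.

g7 = HIGH  g10 = LOW  g11 = HIGH

g1 = S OR Q OR R = HIGH OR LOW OR LOW = HIGH
g3 = S XOR R = HIGH XOR LOW = HIGH
g5 = g1 XOR R = HIGH XOR LOW = HIGH
g6 = S OR g5 = HIGH OR HIGH = HIGH
g7 = S OR g6 OR g1 = HIGH OR HIGH OR HIGH = HIGH
g10 = g6 NAND g3 = HIGH NAND HIGH = LOW
g11 = g6 XNOR g5 = HIGH XNOR HIGH = HIGH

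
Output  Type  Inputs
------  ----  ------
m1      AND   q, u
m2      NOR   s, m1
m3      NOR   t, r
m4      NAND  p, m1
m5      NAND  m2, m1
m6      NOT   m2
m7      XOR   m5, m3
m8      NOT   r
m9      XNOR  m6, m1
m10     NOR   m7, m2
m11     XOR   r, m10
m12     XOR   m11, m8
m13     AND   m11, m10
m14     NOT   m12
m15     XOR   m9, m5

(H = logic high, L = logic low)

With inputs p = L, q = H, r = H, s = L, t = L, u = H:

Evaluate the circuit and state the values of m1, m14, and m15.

m1 = q AND u = H AND H = H
m2 = s NOR m1 = L NOR H = L
m3 = t NOR r = L NOR H = L
m5 = m2 NAND m1 = L NAND H = H
m6 = NOT m2 = NOT L = H
m7 = m5 XOR m3 = H XOR L = H
m8 = NOT r = NOT H = L
m9 = m6 XNOR m1 = H XNOR H = H
m10 = m7 NOR m2 = H NOR L = L
m11 = r XOR m10 = H XOR L = H
m12 = m11 XOR m8 = H XOR L = H
m14 = NOT m12 = NOT H = L
m15 = m9 XOR m5 = H XOR H = L

m1 = H, m14 = L, m15 = L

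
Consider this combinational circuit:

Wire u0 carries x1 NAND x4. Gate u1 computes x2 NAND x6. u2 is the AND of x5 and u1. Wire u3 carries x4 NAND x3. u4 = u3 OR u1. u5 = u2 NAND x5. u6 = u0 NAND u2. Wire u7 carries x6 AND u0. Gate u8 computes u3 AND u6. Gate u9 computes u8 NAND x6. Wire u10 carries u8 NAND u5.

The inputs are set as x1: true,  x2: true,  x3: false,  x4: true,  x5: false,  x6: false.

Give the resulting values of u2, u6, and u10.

u2 = false, u6 = true, u10 = false

u0 = x1 NAND x4 = true NAND true = false
u1 = x2 NAND x6 = true NAND false = true
u2 = x5 AND u1 = false AND true = false
u3 = x4 NAND x3 = true NAND false = true
u5 = u2 NAND x5 = false NAND false = true
u6 = u0 NAND u2 = false NAND false = true
u8 = u3 AND u6 = true AND true = true
u10 = u8 NAND u5 = true NAND true = false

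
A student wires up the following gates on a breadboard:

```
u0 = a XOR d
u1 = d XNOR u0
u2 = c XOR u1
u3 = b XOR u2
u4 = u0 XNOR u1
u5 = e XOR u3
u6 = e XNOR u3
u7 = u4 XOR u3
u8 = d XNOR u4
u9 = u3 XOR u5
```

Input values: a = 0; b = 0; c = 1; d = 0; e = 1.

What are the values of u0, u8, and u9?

u0 = 0  u8 = 1  u9 = 1

u0 = a XOR d = 0 XOR 0 = 0
u1 = d XNOR u0 = 0 XNOR 0 = 1
u2 = c XOR u1 = 1 XOR 1 = 0
u3 = b XOR u2 = 0 XOR 0 = 0
u4 = u0 XNOR u1 = 0 XNOR 1 = 0
u5 = e XOR u3 = 1 XOR 0 = 1
u8 = d XNOR u4 = 0 XNOR 0 = 1
u9 = u3 XOR u5 = 0 XOR 1 = 1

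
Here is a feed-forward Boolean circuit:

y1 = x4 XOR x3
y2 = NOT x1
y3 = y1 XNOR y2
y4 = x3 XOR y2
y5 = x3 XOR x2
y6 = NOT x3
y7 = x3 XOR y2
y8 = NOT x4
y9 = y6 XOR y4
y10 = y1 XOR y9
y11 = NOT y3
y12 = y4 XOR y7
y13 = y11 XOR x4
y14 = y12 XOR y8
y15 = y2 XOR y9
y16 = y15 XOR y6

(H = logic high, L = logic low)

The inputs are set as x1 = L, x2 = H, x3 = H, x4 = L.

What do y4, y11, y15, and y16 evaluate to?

y1 = x4 XOR x3 = L XOR H = H
y2 = NOT x1 = NOT L = H
y3 = y1 XNOR y2 = H XNOR H = H
y4 = x3 XOR y2 = H XOR H = L
y6 = NOT x3 = NOT H = L
y9 = y6 XOR y4 = L XOR L = L
y11 = NOT y3 = NOT H = L
y15 = y2 XOR y9 = H XOR L = H
y16 = y15 XOR y6 = H XOR L = H

y4 = L, y11 = L, y15 = H, y16 = H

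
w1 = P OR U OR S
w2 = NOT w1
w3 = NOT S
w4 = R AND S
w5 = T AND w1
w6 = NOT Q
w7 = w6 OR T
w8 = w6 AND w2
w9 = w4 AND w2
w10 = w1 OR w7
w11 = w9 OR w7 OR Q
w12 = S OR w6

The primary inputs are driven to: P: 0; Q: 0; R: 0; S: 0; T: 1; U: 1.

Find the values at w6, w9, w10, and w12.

w1 = P OR U OR S = 0 OR 1 OR 0 = 1
w2 = NOT w1 = NOT 1 = 0
w4 = R AND S = 0 AND 0 = 0
w6 = NOT Q = NOT 0 = 1
w7 = w6 OR T = 1 OR 1 = 1
w9 = w4 AND w2 = 0 AND 0 = 0
w10 = w1 OR w7 = 1 OR 1 = 1
w12 = S OR w6 = 0 OR 1 = 1

w6 = 1  w9 = 0  w10 = 1  w12 = 1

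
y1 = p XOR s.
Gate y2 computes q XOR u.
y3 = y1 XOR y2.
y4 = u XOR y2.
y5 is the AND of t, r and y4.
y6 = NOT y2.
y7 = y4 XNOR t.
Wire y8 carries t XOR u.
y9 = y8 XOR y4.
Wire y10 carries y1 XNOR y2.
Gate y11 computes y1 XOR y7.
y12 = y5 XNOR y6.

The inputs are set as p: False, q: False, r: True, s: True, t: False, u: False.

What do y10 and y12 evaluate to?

y1 = p XOR s = False XOR True = True
y2 = q XOR u = False XOR False = False
y4 = u XOR y2 = False XOR False = False
y5 = t AND r AND y4 = False AND True AND False = False
y6 = NOT y2 = NOT False = True
y10 = y1 XNOR y2 = True XNOR False = False
y12 = y5 XNOR y6 = False XNOR True = False

y10 = False, y12 = False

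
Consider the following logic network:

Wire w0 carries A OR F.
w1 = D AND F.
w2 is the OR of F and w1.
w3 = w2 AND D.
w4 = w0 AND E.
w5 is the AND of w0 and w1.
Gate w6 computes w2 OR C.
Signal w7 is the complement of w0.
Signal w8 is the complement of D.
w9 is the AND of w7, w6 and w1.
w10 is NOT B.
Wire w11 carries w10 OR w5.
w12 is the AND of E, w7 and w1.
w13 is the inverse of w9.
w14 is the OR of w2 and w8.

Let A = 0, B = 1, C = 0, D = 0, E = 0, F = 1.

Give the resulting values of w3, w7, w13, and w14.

w3 = 0, w7 = 0, w13 = 1, w14 = 1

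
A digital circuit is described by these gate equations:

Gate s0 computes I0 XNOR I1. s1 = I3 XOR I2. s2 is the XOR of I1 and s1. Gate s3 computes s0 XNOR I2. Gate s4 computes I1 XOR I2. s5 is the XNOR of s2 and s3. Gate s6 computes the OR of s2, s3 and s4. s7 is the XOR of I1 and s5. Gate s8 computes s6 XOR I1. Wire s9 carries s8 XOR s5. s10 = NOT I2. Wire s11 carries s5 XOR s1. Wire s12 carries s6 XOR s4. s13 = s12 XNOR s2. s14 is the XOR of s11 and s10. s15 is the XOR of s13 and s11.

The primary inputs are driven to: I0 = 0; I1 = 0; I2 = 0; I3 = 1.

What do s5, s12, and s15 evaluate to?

s0 = I0 XNOR I1 = 0 XNOR 0 = 1
s1 = I3 XOR I2 = 1 XOR 0 = 1
s2 = I1 XOR s1 = 0 XOR 1 = 1
s3 = s0 XNOR I2 = 1 XNOR 0 = 0
s4 = I1 XOR I2 = 0 XOR 0 = 0
s5 = s2 XNOR s3 = 1 XNOR 0 = 0
s6 = s2 OR s3 OR s4 = 1 OR 0 OR 0 = 1
s11 = s5 XOR s1 = 0 XOR 1 = 1
s12 = s6 XOR s4 = 1 XOR 0 = 1
s13 = s12 XNOR s2 = 1 XNOR 1 = 1
s15 = s13 XOR s11 = 1 XOR 1 = 0

s5 = 0  s12 = 1  s15 = 0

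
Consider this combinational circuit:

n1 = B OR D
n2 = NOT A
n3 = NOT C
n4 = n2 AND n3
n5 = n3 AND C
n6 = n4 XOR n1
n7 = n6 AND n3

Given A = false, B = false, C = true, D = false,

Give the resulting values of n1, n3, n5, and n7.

n1 = B OR D = false OR false = false
n2 = NOT A = NOT false = true
n3 = NOT C = NOT true = false
n4 = n2 AND n3 = true AND false = false
n5 = n3 AND C = false AND true = false
n6 = n4 XOR n1 = false XOR false = false
n7 = n6 AND n3 = false AND false = false

n1 = false; n3 = false; n5 = false; n7 = false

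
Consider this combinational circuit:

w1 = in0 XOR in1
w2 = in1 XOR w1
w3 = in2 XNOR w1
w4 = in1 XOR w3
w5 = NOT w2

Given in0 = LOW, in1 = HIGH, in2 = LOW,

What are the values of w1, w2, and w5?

w1 = in0 XOR in1 = LOW XOR HIGH = HIGH
w2 = in1 XOR w1 = HIGH XOR HIGH = LOW
w5 = NOT w2 = NOT LOW = HIGH

w1 = HIGH  w2 = LOW  w5 = HIGH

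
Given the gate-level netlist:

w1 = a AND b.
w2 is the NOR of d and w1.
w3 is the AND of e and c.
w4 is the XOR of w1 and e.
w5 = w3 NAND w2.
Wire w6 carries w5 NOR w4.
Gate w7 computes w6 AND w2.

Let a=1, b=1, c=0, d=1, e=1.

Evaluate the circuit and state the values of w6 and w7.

w1 = a AND b = 1 AND 1 = 1
w2 = d NOR w1 = 1 NOR 1 = 0
w3 = e AND c = 1 AND 0 = 0
w4 = w1 XOR e = 1 XOR 1 = 0
w5 = w3 NAND w2 = 0 NAND 0 = 1
w6 = w5 NOR w4 = 1 NOR 0 = 0
w7 = w6 AND w2 = 0 AND 0 = 0

w6 = 0, w7 = 0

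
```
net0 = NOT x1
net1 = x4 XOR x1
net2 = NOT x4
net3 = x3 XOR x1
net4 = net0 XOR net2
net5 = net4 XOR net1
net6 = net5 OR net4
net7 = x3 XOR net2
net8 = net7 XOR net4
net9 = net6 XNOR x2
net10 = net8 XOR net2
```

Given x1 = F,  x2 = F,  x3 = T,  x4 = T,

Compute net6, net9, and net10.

net0 = NOT x1 = NOT F = T
net1 = x4 XOR x1 = T XOR F = T
net2 = NOT x4 = NOT T = F
net4 = net0 XOR net2 = T XOR F = T
net5 = net4 XOR net1 = T XOR T = F
net6 = net5 OR net4 = F OR T = T
net7 = x3 XOR net2 = T XOR F = T
net8 = net7 XOR net4 = T XOR T = F
net9 = net6 XNOR x2 = T XNOR F = F
net10 = net8 XOR net2 = F XOR F = F

net6 = T  net9 = F  net10 = F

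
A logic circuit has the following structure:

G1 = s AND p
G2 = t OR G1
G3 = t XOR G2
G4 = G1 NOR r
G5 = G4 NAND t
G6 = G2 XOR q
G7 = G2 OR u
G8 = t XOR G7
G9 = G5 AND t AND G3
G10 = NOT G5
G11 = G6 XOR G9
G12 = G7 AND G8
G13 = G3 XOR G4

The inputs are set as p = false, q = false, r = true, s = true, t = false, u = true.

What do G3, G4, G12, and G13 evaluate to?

G3 = false; G4 = false; G12 = true; G13 = false

G1 = s AND p = true AND false = false
G2 = t OR G1 = false OR false = false
G3 = t XOR G2 = false XOR false = false
G4 = G1 NOR r = false NOR true = false
G7 = G2 OR u = false OR true = true
G8 = t XOR G7 = false XOR true = true
G12 = G7 AND G8 = true AND true = true
G13 = G3 XOR G4 = false XOR false = false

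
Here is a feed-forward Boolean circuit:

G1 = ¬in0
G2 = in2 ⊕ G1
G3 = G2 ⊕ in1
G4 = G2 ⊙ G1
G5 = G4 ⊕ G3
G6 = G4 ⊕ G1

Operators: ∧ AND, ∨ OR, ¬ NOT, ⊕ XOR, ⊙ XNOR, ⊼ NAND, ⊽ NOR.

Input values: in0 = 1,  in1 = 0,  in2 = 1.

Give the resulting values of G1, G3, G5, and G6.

G1 = 0, G3 = 1, G5 = 1, G6 = 0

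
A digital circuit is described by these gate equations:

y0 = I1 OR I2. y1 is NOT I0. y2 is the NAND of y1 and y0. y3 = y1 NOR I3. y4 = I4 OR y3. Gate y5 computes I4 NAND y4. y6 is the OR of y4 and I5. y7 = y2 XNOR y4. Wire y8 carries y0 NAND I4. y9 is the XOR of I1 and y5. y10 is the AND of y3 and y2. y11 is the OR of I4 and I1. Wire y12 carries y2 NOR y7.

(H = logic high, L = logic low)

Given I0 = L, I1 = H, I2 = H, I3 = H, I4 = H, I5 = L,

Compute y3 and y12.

y3 = L; y12 = H

y0 = I1 OR I2 = H OR H = H
y1 = NOT I0 = NOT L = H
y2 = y1 NAND y0 = H NAND H = L
y3 = y1 NOR I3 = H NOR H = L
y4 = I4 OR y3 = H OR L = H
y7 = y2 XNOR y4 = L XNOR H = L
y12 = y2 NOR y7 = L NOR L = H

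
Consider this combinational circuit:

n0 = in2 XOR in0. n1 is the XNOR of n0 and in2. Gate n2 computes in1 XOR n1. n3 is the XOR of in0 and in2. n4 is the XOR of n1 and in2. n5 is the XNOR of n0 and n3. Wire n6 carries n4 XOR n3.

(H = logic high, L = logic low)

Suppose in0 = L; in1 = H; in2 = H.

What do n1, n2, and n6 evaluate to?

n0 = in2 XOR in0 = H XOR L = H
n1 = n0 XNOR in2 = H XNOR H = H
n2 = in1 XOR n1 = H XOR H = L
n3 = in0 XOR in2 = L XOR H = H
n4 = n1 XOR in2 = H XOR H = L
n6 = n4 XOR n3 = L XOR H = H

n1 = H  n2 = L  n6 = H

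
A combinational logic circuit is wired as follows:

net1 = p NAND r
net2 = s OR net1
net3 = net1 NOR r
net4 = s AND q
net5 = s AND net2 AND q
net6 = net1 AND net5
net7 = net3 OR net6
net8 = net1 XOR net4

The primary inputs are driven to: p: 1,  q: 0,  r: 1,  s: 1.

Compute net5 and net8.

net5 = 0, net8 = 0

net1 = p NAND r = 1 NAND 1 = 0
net2 = s OR net1 = 1 OR 0 = 1
net4 = s AND q = 1 AND 0 = 0
net5 = s AND net2 AND q = 1 AND 1 AND 0 = 0
net8 = net1 XOR net4 = 0 XOR 0 = 0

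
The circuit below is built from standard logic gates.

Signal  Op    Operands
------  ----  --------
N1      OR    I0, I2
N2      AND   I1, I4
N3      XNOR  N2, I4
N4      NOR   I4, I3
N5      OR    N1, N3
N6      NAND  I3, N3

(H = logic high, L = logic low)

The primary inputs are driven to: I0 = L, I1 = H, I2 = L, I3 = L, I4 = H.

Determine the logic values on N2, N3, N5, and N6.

N2 = H, N3 = H, N5 = H, N6 = H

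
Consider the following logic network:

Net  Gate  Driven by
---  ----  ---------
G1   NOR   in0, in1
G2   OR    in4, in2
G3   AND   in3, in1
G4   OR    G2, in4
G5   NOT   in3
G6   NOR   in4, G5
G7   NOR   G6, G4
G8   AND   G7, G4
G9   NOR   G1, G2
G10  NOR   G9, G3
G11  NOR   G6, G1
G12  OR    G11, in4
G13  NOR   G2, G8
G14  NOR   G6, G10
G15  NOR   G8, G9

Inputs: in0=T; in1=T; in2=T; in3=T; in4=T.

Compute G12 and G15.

G12 = T, G15 = T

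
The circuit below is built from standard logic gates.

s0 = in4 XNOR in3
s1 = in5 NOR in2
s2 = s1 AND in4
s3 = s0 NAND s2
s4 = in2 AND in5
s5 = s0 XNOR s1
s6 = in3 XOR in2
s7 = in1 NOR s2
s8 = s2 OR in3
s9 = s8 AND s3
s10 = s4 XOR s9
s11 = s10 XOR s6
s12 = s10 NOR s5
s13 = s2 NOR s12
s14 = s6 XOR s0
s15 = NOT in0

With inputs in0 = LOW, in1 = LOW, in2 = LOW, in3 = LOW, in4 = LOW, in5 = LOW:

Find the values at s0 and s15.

s0 = in4 XNOR in3 = LOW XNOR LOW = HIGH
s15 = NOT in0 = NOT LOW = HIGH

s0 = HIGH; s15 = HIGH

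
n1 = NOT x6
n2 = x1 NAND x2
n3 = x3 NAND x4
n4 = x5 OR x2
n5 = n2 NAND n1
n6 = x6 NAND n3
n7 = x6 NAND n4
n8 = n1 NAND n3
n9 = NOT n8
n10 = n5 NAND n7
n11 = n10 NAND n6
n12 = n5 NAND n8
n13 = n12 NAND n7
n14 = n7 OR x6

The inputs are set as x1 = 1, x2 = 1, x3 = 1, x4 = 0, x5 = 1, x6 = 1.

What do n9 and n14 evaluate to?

n1 = NOT x6 = NOT 1 = 0
n3 = x3 NAND x4 = 1 NAND 0 = 1
n4 = x5 OR x2 = 1 OR 1 = 1
n7 = x6 NAND n4 = 1 NAND 1 = 0
n8 = n1 NAND n3 = 0 NAND 1 = 1
n9 = NOT n8 = NOT 1 = 0
n14 = n7 OR x6 = 0 OR 1 = 1

n9 = 0; n14 = 1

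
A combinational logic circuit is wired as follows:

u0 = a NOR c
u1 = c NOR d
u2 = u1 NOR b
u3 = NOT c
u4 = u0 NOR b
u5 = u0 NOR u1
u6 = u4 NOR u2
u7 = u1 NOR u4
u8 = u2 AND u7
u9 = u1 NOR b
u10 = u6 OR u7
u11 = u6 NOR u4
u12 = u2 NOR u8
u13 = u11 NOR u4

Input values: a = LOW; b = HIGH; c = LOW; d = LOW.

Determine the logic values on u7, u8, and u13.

u0 = a NOR c = LOW NOR LOW = HIGH
u1 = c NOR d = LOW NOR LOW = HIGH
u2 = u1 NOR b = HIGH NOR HIGH = LOW
u4 = u0 NOR b = HIGH NOR HIGH = LOW
u6 = u4 NOR u2 = LOW NOR LOW = HIGH
u7 = u1 NOR u4 = HIGH NOR LOW = LOW
u8 = u2 AND u7 = LOW AND LOW = LOW
u11 = u6 NOR u4 = HIGH NOR LOW = LOW
u13 = u11 NOR u4 = LOW NOR LOW = HIGH

u7 = LOW, u8 = LOW, u13 = HIGH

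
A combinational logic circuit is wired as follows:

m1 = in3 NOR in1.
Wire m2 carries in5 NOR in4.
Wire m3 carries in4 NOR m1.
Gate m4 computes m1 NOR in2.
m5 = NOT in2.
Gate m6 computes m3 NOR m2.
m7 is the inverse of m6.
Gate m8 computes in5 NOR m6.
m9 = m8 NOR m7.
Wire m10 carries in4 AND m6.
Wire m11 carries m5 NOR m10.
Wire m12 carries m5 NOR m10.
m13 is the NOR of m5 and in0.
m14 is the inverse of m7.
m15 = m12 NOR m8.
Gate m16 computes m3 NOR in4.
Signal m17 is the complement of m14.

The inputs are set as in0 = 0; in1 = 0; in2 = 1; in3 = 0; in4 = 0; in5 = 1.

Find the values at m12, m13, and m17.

m1 = in3 NOR in1 = 0 NOR 0 = 1
m2 = in5 NOR in4 = 1 NOR 0 = 0
m3 = in4 NOR m1 = 0 NOR 1 = 0
m5 = NOT in2 = NOT 1 = 0
m6 = m3 NOR m2 = 0 NOR 0 = 1
m7 = NOT m6 = NOT 1 = 0
m10 = in4 AND m6 = 0 AND 1 = 0
m12 = m5 NOR m10 = 0 NOR 0 = 1
m13 = m5 NOR in0 = 0 NOR 0 = 1
m14 = NOT m7 = NOT 0 = 1
m17 = NOT m14 = NOT 1 = 0

m12 = 1, m13 = 1, m17 = 0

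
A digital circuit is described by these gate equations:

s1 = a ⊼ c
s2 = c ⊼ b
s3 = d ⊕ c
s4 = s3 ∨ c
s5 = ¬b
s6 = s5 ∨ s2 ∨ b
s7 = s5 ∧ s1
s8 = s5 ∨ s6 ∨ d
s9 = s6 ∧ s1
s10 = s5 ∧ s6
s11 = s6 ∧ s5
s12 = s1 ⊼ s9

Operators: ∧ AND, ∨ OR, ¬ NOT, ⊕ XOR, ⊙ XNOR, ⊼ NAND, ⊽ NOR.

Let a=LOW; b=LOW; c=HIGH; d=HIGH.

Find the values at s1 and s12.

s1 = HIGH  s12 = LOW

s1 = a NAND c = LOW NAND HIGH = HIGH
s2 = c NAND b = HIGH NAND LOW = HIGH
s5 = NOT b = NOT LOW = HIGH
s6 = s5 OR s2 OR b = HIGH OR HIGH OR LOW = HIGH
s9 = s6 AND s1 = HIGH AND HIGH = HIGH
s12 = s1 NAND s9 = HIGH NAND HIGH = LOW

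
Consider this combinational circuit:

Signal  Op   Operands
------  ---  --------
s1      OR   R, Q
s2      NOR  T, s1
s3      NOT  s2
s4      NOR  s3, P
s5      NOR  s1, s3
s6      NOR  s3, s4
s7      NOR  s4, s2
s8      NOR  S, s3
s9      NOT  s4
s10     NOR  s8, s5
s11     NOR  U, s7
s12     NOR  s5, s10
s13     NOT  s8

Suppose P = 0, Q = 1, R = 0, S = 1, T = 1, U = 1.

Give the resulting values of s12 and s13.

s12 = 0  s13 = 1

s1 = R OR Q = 0 OR 1 = 1
s2 = T NOR s1 = 1 NOR 1 = 0
s3 = NOT s2 = NOT 0 = 1
s5 = s1 NOR s3 = 1 NOR 1 = 0
s8 = S NOR s3 = 1 NOR 1 = 0
s10 = s8 NOR s5 = 0 NOR 0 = 1
s12 = s5 NOR s10 = 0 NOR 1 = 0
s13 = NOT s8 = NOT 0 = 1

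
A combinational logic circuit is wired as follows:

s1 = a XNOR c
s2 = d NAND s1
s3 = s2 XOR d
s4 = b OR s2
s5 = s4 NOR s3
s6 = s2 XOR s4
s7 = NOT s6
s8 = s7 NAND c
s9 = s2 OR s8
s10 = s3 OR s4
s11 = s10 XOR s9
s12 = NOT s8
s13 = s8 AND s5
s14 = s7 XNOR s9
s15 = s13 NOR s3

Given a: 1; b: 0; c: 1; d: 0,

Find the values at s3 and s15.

s3 = 1, s15 = 0

s1 = a XNOR c = 1 XNOR 1 = 1
s2 = d NAND s1 = 0 NAND 1 = 1
s3 = s2 XOR d = 1 XOR 0 = 1
s4 = b OR s2 = 0 OR 1 = 1
s5 = s4 NOR s3 = 1 NOR 1 = 0
s6 = s2 XOR s4 = 1 XOR 1 = 0
s7 = NOT s6 = NOT 0 = 1
s8 = s7 NAND c = 1 NAND 1 = 0
s13 = s8 AND s5 = 0 AND 0 = 0
s15 = s13 NOR s3 = 0 NOR 1 = 0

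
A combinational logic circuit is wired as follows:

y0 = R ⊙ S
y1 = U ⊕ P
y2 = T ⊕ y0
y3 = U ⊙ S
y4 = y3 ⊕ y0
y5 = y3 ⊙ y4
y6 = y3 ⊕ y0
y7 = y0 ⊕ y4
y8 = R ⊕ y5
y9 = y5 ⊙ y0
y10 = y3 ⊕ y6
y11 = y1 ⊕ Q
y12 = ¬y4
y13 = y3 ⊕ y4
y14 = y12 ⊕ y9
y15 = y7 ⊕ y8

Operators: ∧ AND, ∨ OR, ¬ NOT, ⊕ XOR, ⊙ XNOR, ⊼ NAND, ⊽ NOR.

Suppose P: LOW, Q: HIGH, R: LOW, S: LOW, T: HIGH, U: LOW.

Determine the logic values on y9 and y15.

y0 = R XNOR S = LOW XNOR LOW = HIGH
y3 = U XNOR S = LOW XNOR LOW = HIGH
y4 = y3 XOR y0 = HIGH XOR HIGH = LOW
y5 = y3 XNOR y4 = HIGH XNOR LOW = LOW
y7 = y0 XOR y4 = HIGH XOR LOW = HIGH
y8 = R XOR y5 = LOW XOR LOW = LOW
y9 = y5 XNOR y0 = LOW XNOR HIGH = LOW
y15 = y7 XOR y8 = HIGH XOR LOW = HIGH

y9 = LOW; y15 = HIGH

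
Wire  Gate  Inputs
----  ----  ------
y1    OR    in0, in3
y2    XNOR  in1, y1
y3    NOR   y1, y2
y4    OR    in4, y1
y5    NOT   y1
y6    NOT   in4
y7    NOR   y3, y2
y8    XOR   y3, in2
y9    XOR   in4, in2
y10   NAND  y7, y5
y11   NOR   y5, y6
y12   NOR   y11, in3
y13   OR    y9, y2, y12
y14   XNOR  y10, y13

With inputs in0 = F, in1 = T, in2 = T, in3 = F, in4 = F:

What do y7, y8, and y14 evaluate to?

y1 = in0 OR in3 = F OR F = F
y2 = in1 XNOR y1 = T XNOR F = F
y3 = y1 NOR y2 = F NOR F = T
y5 = NOT y1 = NOT F = T
y6 = NOT in4 = NOT F = T
y7 = y3 NOR y2 = T NOR F = F
y8 = y3 XOR in2 = T XOR T = F
y9 = in4 XOR in2 = F XOR T = T
y10 = y7 NAND y5 = F NAND T = T
y11 = y5 NOR y6 = T NOR T = F
y12 = y11 NOR in3 = F NOR F = T
y13 = y9 OR y2 OR y12 = T OR F OR T = T
y14 = y10 XNOR y13 = T XNOR T = T

y7 = F, y8 = F, y14 = T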